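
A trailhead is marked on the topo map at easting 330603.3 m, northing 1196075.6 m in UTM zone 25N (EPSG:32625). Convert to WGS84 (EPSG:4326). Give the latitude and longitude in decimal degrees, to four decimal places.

lat 10.8161°, lon -34.5495°

Zone 25N: λ₀ = -33°, k₀ = 0.9996, false easting 500000 m.
Meridian distance M = (N − FN)/k₀ = 1196554.2 m.
Inverse transverse Mercator on WGS84 gives φ = 10.81610030°, λ = -34.54949983°.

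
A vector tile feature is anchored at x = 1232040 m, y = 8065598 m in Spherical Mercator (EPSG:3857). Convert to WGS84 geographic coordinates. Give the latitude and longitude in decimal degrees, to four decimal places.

lat 58.4648°, lon 11.0676°

R = 6378137 m. λ = x/R = 11.06760363°.
φ = 2·arctan(exp(y/R)) − 90° = 2·arctan(3.54157) − 90° = 58.46480033°.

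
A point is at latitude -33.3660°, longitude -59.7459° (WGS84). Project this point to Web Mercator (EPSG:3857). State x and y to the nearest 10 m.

x -6650880 m, y -3943990 m

Web Mercator is spherical with R = a = 6378137 m.
x = R·λ = 6378137 × -1.042762670 = -6650883.165 m.
y = R·ln tan(π/4 + φ/2) = 6378137 × -0.618360145 = -3943985.718 m.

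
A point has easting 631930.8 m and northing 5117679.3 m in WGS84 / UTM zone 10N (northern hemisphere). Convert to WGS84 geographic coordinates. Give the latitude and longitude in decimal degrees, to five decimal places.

Zone 10N: λ₀ = -123°, k₀ = 0.9996, false easting 500000 m.
Meridian distance M = (N − FN)/k₀ = 5119727.2 m.
Inverse transverse Mercator on WGS84 gives φ = 46.19989990°, λ = -121.29000034°.

lat 46.19990°, lon -121.29000°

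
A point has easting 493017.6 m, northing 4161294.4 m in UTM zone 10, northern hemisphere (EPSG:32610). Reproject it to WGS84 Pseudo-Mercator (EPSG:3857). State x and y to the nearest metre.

Unproject from UTM 10N (λ₀ = -123°) → φ = 37.59869988°, λ = -123.07909952°.
Web Mercator (R = 6378137 m): x = -13701102.686 m, y = 4522889.650 m.

x -13701103 m, y 4522890 m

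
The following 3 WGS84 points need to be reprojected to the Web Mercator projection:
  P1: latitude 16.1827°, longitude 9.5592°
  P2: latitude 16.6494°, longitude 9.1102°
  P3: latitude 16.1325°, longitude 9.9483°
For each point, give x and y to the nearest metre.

Web Mercator: x = R·λ, y = R·ln tan(π/4+φ/2), R = 6378137 m.
P1 (16.1827°, 9.5592°) → (1064125.276, 1825890.165) m.
P2 (16.6494°, 9.1102°) → (1014142.825, 1880051.015) m.
P3 (16.1325°, 9.9483°) → (1107439.690, 1820072.112) m.

P1: x 1064125 m, y 1825890 m; P2: x 1014143 m, y 1880051 m; P3: x 1107440 m, y 1820072 m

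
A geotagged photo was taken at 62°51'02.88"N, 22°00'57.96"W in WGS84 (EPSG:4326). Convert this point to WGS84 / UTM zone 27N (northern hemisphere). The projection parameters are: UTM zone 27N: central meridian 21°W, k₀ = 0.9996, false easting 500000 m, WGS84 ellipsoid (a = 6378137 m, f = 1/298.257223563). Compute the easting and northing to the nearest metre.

E 448271 m, N 6969374 m

Zone 27 central meridian λ₀ = 6×27 − 183 = -21°; Δλ = -1.0161°.
Transverse Mercator on WGS84 with k₀ = 0.9996 gives E = 448271.025 m, N = 6969374.130 m.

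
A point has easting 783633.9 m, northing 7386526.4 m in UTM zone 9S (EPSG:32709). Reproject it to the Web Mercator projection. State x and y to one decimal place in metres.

Unproject from UTM 9S (λ₀ = -129°) → φ = -23.60699987°, λ = -126.22050003°.
Web Mercator (R = 6378137 m): x = -14050801.791 m, y = -2705591.933 m.

x -14050801.8 m, y -2705591.9 m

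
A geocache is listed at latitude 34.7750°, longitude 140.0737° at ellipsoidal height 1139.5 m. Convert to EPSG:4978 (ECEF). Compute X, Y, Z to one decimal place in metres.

X -4022727.1 m, Y 3366660.6 m, Z 3618041.8 m

WGS84: a = 6378137 m, e² = 0.006694380; N(φ) = a/√(1−e²sin²φ) = 6385093.248 m.
X = (N+h)·cosφ·cosλ = -4022727.089 m; Y = (N+h)·cosφ·sinλ = 3366660.575 m; Z = (N(1−e²)+h)·sinφ = 3618041.780 m.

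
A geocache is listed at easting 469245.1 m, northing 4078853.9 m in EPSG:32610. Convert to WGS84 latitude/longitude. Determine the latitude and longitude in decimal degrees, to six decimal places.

Zone 10N: λ₀ = -123°, k₀ = 0.9996, false easting 500000 m.
Meridian distance M = (N − FN)/k₀ = 4080486.1 m.
Inverse transverse Mercator on WGS84 gives φ = 36.85510021°, λ = -123.34499948°.

lat 36.855100°, lon -123.344999°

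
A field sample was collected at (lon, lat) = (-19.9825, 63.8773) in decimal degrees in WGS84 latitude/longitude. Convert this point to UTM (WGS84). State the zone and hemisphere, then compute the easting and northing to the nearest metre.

Longitude -19.9825° lies in the 6° band [-24°, -18°), giving zone 27; latitude is north of the equator, so 27N.
Zone 27 central meridian λ₀ = 6×27 − 183 = -21°; Δλ = +1.0175°.
Transverse Mercator on WGS84 with k₀ = 0.9996 gives E = 549984.645 m, N = 7083739.991 m.

Zone 27N: E 549985 m, N 7083740 m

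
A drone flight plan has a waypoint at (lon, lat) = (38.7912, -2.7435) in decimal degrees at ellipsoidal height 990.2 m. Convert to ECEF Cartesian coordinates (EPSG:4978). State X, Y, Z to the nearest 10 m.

WGS84: a = 6378137 m, e² = 0.006694380; N(φ) = a/√(1−e²sin²φ) = 6378185.912 m.
X = (N+h)·cosφ·cosλ = 4966449.037 m; Y = (N+h)·cosφ·sinλ = 3991871.803 m; Z = (N(1−e²)+h)·sinφ = -303294.336 m.

X 4966450 m, Y 3991870 m, Z -303290 m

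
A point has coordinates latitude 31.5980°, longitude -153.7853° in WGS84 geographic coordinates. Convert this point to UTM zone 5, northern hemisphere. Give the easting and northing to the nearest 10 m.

E 425500 m, N 3496150 m

Zone 5 central meridian λ₀ = 6×5 − 183 = -153°; Δλ = -0.7853°.
Transverse Mercator on WGS84 with k₀ = 0.9996 gives E = 425501.353 m, N = 3496145.949 m.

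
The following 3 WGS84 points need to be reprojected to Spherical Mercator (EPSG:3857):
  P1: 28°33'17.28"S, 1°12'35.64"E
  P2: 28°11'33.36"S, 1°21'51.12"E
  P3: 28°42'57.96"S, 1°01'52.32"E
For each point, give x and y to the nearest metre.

P1: x 134685 m, y -3319103 m; P2: x 151862 m, y -3273278 m; P3: x 114793 m, y -3339561 m

Web Mercator: x = R·λ, y = R·ln tan(π/4+φ/2), R = 6378137 m.
P1 (-28.5548°, 1.2099°) → (134685.452, -3319103.163) m.
P2 (-28.1926°, 1.3642°) → (151862.049, -3273278.015) m.
P3 (-28.7161°, 1.0312°) → (114792.659, -3339561.311) m.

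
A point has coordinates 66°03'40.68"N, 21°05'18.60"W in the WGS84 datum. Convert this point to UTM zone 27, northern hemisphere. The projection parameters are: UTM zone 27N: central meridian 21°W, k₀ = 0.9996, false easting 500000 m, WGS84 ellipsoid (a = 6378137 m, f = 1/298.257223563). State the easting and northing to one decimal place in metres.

E 495992.9 m, N 7326745.6 m

Zone 27 central meridian λ₀ = 6×27 − 183 = -21°; Δλ = -0.0885°.
Transverse Mercator on WGS84 with k₀ = 0.9996 gives E = 495992.934 m, N = 7326745.572 m.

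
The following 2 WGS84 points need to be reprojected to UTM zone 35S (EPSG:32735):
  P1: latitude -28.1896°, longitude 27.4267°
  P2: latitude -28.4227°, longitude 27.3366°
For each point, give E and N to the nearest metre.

P1: E 541881 m, N 6881721 m; P2: E 532965 m, N 6855925 m

UTM zone 35S: λ₀ = 27°, k₀ = 0.9996.
P1 (-28.1896°, 27.4267°) → (541880.774, 6881720.706) m.
P2 (-28.4227°, 27.3366°) → (532965.423, 6855925.450) m.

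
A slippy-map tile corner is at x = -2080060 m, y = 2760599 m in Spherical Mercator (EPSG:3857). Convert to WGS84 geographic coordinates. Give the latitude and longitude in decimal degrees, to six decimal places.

R = 6378137 m. λ = x/R = -18.68549690°.
φ = 2·arctan(exp(y/R)) − 90° = 2·arctan(1.54160) − 90° = 24.05899864°.

lat 24.058999°, lon -18.685497°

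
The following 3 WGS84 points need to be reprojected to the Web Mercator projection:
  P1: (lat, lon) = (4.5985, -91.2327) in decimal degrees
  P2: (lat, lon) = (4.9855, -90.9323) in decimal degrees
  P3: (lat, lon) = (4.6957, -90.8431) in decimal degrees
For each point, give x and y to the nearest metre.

Web Mercator: x = R·λ, y = R·ln tan(π/4+φ/2), R = 6378137 m.
P1 (4.5985°, -91.2327°) → (-10155977.708, 512453.135) m.
P2 (4.9855°, -90.9323°) → (-10122537.333, 555684.977) m.
P3 (4.6957°, -90.8431°) → (-10112607.634, 523309.079) m.

P1: x -10155978 m, y 512453 m; P2: x -10122537 m, y 555685 m; P3: x -10112608 m, y 523309 m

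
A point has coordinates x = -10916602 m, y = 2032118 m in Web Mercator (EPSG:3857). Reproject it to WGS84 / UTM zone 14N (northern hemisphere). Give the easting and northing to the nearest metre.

Web Mercator inverse (R = 6378137 m) → φ = 17.95359812°, λ = -98.06550427°.
UTM 14N forward: E = 598957.587 m, N = 1985300.601 m.

E 598958 m, N 1985301 m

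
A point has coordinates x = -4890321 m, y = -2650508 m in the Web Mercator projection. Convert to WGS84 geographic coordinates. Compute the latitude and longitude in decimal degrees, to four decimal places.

R = 6378137 m. λ = x/R = -43.93050099°.
φ = 2·arctan(exp(y/R)) − 90° = 2·arctan(0.65997) − 90° = -23.15280246°.

lat -23.1528°, lon -43.9305°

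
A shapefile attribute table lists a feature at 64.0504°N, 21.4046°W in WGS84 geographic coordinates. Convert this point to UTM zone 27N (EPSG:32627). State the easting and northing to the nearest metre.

Zone 27 central meridian λ₀ = 6×27 − 183 = -21°; Δλ = -0.4046°.
Transverse Mercator on WGS84 with k₀ = 0.9996 gives E = 480245.891 m, N = 7102693.109 m.

E 480246 m, N 7102693 m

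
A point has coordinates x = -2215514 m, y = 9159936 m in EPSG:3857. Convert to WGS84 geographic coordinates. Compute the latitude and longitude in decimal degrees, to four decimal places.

lat 63.2424°, lon -19.9023°

R = 6378137 m. λ = x/R = -19.90230088°.
φ = 2·arctan(exp(y/R)) − 90° = 2·arctan(4.20446) − 90° = 63.24239902°.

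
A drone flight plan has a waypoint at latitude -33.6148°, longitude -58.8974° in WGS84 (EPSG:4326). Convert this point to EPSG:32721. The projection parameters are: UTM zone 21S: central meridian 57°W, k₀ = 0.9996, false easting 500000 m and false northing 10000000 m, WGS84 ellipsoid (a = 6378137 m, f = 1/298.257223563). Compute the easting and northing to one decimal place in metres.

E 323979.7 m, N 6278939.0 m

Zone 21 central meridian λ₀ = 6×21 − 183 = -57°; Δλ = -1.8974°.
Transverse Mercator on WGS84 with k₀ = 0.9996 gives E = 323979.728 m, N = 6278939.037 m.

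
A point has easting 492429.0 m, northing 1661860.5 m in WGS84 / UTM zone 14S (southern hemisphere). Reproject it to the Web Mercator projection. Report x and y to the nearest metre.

x -11050051 m, y -12988438 m

Unproject from UTM 14S (λ₀ = -99°) → φ = -75.13009986°, λ = -99.26429919°.
Web Mercator (R = 6378137 m): x = -11050051.240 m, y = -12988438.267 m.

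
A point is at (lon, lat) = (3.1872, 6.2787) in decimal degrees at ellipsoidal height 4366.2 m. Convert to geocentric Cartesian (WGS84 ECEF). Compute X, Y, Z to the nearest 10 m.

WGS84: a = 6378137 m, e² = 0.006694380; N(φ) = a/√(1−e²sin²φ) = 6378392.361 m.
X = (N+h)·cosφ·cosλ = 6334659.172 m; Y = (N+h)·cosφ·sinλ = 352742.849 m; Z = (N(1−e²)+h)·sinφ = 693379.262 m.

X 6334660 m, Y 352740 m, Z 693380 m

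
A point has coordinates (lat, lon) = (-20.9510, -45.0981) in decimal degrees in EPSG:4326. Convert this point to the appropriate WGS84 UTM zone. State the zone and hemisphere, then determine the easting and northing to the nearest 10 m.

Zone 23S: E 489800 m, N 7683270 m

Longitude -45.0981° lies in the 6° band [-48°, -42°), giving zone 23; latitude is south of the equator, so 23S.
Zone 23 central meridian λ₀ = 6×23 − 183 = -45°; Δλ = -0.0981°.
Transverse Mercator on WGS84 with k₀ = 0.9996 gives E = 489801.256 m, N = 7683272.188 m.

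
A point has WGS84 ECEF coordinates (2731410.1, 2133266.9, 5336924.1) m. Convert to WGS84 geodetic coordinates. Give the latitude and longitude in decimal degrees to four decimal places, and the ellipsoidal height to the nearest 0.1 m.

λ = atan2(Y, X) = 37.99030044°; p = √(X²+Y²) = 3465750.8 m.
Bowring's method on WGS84 (a = 6378137 m, b = 6356752.314 m) gives φ = 57.17620004°, h = 431.339 m.

lat 57.1762°, lon 37.9903°, h 431.3 m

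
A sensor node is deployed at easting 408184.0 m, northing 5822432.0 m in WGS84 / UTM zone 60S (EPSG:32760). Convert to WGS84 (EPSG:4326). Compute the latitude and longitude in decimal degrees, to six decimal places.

lat -37.740800°, lon 175.957900°

Zone 60S: λ₀ = 177°, k₀ = 0.9996, false easting 500000 m, false northing 10000000 m.
Meridian distance M = (N − FN)/k₀ = -4179239.7 m.
Inverse transverse Mercator on WGS84 gives φ = -37.74080009°, λ = 175.95789965°.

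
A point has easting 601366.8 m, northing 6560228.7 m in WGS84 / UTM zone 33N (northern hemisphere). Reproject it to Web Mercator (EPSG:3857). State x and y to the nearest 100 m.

Unproject from UTM 33N (λ₀ = 15°) → φ = 59.16909995°, λ = 16.77319984°.
Web Mercator (R = 6378137 m): x = 1867184.065 m, y = 8217025.983 m.

x 1867200 m, y 8217000 m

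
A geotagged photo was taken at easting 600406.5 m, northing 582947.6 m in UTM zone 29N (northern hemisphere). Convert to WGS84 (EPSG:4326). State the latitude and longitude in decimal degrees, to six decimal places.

Zone 29N: λ₀ = -9°, k₀ = 0.9996, false easting 500000 m.
Meridian distance M = (N − FN)/k₀ = 583180.9 m.
Inverse transverse Mercator on WGS84 gives φ = 5.27330033°, λ = -8.09389992°.

lat 5.273300°, lon -8.093900°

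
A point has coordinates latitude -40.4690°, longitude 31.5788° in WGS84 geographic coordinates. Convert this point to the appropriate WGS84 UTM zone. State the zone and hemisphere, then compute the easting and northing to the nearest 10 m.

Longitude 31.5788° lies in the 6° band [30°, 36°), giving zone 36; latitude is south of the equator, so 36S.
Zone 36 central meridian λ₀ = 6×36 − 183 = 33°; Δλ = -1.4212°.
Transverse Mercator on WGS84 with k₀ = 0.9996 gives E = 379518.856 m, N = 5519216.327 m.

Zone 36S: E 379520 m, N 5519220 m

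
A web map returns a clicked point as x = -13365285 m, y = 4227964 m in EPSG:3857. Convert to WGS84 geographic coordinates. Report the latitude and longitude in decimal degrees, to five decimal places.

lat 35.47020°, lon -120.06240°

R = 6378137 m. λ = x/R = -120.06239792°.
φ = 2·arctan(exp(y/R)) − 90° = 2·arctan(1.94038) − 90° = 35.47019661°.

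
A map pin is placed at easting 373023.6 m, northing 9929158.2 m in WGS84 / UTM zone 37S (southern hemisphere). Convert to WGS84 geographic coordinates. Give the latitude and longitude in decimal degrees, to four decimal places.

Zone 37S: λ₀ = 39°, k₀ = 0.9996, false easting 500000 m, false northing 10000000 m.
Meridian distance M = (N − FN)/k₀ = -70870.1 m.
Inverse transverse Mercator on WGS84 gives φ = -0.64079977°, λ = 37.85890019°.

lat -0.6408°, lon 37.8589°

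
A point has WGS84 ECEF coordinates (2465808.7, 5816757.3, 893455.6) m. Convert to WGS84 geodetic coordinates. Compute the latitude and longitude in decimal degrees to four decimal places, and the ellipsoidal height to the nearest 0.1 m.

λ = atan2(Y, X) = 67.02720010°; p = √(X²+Y²) = 6317822.3 m.
Bowring's method on WGS84 (a = 6378137 m, b = 6356752.314 m) gives φ = 8.10279963°, h = 2969.355 m.

lat 8.1028°, lon 67.0272°, h 2969.4 m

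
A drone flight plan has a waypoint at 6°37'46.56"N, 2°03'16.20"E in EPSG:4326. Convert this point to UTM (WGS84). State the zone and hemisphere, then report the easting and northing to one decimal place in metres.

Longitude 2.0545° lies in the 6° band [0°, 6°), giving zone 31; latitude is north of the equator, so 31N.
Zone 31 central meridian λ₀ = 6×31 − 183 = 3°; Δλ = -0.9455°.
Transverse Mercator on WGS84 with k₀ = 0.9996 gives E = 395483.727 m, N = 732902.314 m.

Zone 31N: E 395483.7 m, N 732902.3 m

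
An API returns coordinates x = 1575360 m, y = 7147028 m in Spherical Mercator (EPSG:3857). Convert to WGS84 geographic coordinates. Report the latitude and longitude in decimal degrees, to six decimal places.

R = 6378137 m. λ = x/R = 14.15169966°.
φ = 2·arctan(exp(y/R)) − 90° = 2·arctan(3.06654) − 90° = 53.87769958°.

lat 53.877700°, lon 14.151700°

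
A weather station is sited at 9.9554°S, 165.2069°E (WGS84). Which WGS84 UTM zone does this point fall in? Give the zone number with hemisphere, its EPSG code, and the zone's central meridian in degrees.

UTM zone = ⌊(λ + 180)/6⌋ + 1; 165.2069° ∈ [162°, 168°) → zone 58.
Hemisphere: S (φ < 0).
Central meridian λ₀ = 6×58 − 183 = 165°.
EPSG code: 32758.

Zone 58S (EPSG:32758), central meridian 165°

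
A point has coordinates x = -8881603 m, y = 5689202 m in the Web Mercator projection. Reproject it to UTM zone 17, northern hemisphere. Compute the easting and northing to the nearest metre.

Web Mercator inverse (R = 6378137 m) → φ = 45.42829704°, λ = -79.78479722°.
UTM 17N forward: E = 595060.240 m, N = 5031248.747 m.

E 595060 m, N 5031249 m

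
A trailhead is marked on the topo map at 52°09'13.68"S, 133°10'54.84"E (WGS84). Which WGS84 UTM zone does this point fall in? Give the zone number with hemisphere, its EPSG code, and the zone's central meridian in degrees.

Zone 53S (EPSG:32753), central meridian 135°

UTM zone = ⌊(λ + 180)/6⌋ + 1; 133.1819° ∈ [132°, 138°) → zone 53.
Hemisphere: S (φ < 0).
Central meridian λ₀ = 6×53 − 183 = 135°.
EPSG code: 32753.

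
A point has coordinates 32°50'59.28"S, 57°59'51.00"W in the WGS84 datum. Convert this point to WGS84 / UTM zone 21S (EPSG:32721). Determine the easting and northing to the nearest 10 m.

E 406660 m, N 6364920 m

Zone 21 central meridian λ₀ = 6×21 − 183 = -57°; Δλ = -0.9975°.
Transverse Mercator on WGS84 with k₀ = 0.9996 gives E = 406658.185 m, N = 6364923.270 m.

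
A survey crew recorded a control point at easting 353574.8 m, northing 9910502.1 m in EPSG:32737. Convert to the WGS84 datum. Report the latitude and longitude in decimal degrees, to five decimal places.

lat -0.80950°, lon 37.68410°

Zone 37S: λ₀ = 39°, k₀ = 0.9996, false easting 500000 m, false northing 10000000 m.
Meridian distance M = (N − FN)/k₀ = -89533.7 m.
Inverse transverse Mercator on WGS84 gives φ = -0.80950008°, λ = 37.68409966°.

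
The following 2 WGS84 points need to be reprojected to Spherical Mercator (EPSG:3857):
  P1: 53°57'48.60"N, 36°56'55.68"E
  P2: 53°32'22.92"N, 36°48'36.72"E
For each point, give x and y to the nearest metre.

Web Mercator: x = R·λ, y = R·ln tan(π/4+φ/2), R = 6378137 m.
P1 (53.9635°, 36.9488°) → (4113121.601, 7163246.659) m.
P2 (53.5397°, 36.8102°) → (4097692.720, 7083458.506) m.

P1: x 4113122 m, y 7163247 m; P2: x 4097693 m, y 7083459 m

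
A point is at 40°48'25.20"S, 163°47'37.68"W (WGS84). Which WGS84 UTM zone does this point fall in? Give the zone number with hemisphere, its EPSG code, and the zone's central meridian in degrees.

Zone 3S (EPSG:32703), central meridian -165°

UTM zone = ⌊(λ + 180)/6⌋ + 1; -163.7938° ∈ [-168°, -162°) → zone 3.
Hemisphere: S (φ < 0).
Central meridian λ₀ = 6×3 − 183 = -165°.
EPSG code: 32703.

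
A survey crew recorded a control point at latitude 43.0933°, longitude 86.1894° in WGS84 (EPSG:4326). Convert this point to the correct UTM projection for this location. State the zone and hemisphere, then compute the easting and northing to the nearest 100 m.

Zone 45N: E 434000 m, N 4771500 m

Longitude 86.1894° lies in the 6° band [84°, 90°), giving zone 45; latitude is north of the equator, so 45N.
Zone 45 central meridian λ₀ = 6×45 − 183 = 87°; Δλ = -0.8106°.
Transverse Mercator on WGS84 with k₀ = 0.9996 gives E = 434029.236 m, N = 4771494.519 m.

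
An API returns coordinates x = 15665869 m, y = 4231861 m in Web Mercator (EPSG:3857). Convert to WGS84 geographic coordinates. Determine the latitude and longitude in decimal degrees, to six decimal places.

lat 35.498702°, lon 140.728896°

R = 6378137 m. λ = x/R = 140.72889562°.
φ = 2·arctan(exp(y/R)) − 90° = 2·arctan(1.94157) − 90° = 35.49870215°.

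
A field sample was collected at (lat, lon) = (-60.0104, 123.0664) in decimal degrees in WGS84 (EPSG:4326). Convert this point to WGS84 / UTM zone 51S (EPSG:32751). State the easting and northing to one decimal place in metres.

Zone 51 central meridian λ₀ = 6×51 − 183 = 123°; Δλ = +0.0664°.
Transverse Mercator on WGS84 with k₀ = 0.9996 gives E = 503702.475 m, N = 3347428.726 m.

E 503702.5 m, N 3347428.7 m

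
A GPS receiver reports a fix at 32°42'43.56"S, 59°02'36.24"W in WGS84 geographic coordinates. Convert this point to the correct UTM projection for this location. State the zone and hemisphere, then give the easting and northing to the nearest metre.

Longitude -59.0434° lies in the 6° band [-60°, -54°), giving zone 21; latitude is south of the equator, so 21S.
Zone 21 central meridian λ₀ = 6×21 − 183 = -57°; Δλ = -2.0434°.
Transverse Mercator on WGS84 with k₀ = 0.9996 gives E = 308479.533 m, N = 6378782.829 m.

Zone 21S: E 308480 m, N 6378783 m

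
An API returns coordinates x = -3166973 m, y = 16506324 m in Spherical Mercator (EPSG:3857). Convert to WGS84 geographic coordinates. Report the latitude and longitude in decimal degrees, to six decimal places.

R = 6378137 m. λ = x/R = -28.449402503°.
φ = 2·arctan(exp(y/R)) − 90° = 2·arctan(13.30252) − 90° = 81.40190016°.

lat 81.401900°, lon -28.449403°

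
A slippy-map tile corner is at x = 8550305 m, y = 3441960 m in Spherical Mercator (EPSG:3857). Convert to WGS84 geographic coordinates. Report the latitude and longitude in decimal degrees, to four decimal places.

lat 29.5197°, lon 76.8087°

R = 6378137 m. λ = x/R = 76.80869665°.
φ = 2·arctan(exp(y/R)) − 90° = 2·arctan(1.71541) − 90° = 29.51970032°.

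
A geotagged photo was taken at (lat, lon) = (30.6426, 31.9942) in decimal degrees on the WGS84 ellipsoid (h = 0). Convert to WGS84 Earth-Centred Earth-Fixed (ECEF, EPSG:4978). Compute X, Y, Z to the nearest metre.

WGS84: a = 6378137 m, e² = 0.006694380; N(φ) = a/√(1−e²sin²φ) = 6383690.137 m.
X = (N+h)·cosφ·cosλ = 4658023.042 m; Y = (N+h)·cosφ·sinλ = 2910000.240 m; Z = (N(1−e²)+h)·sinφ = 3231865.990 m.

X 4658023 m, Y 2910000 m, Z 3231866 m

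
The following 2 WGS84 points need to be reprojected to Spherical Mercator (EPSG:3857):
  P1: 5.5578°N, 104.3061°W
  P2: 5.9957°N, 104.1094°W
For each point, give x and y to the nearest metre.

P1: x -11611302 m, y 619664 m; P2: x -11589405 m, y 668660 m

Web Mercator: x = R·λ, y = R·ln tan(π/4+φ/2), R = 6378137 m.
P1 (5.5578°, -104.3061°) → (-11611301.939, 619664.004) m.
P2 (5.9957°, -104.1094°) → (-11589405.395, 668659.748) m.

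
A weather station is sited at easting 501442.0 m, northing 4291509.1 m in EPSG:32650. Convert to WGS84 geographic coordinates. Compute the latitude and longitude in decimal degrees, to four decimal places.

lat 38.7723°, lon 117.0166°

Zone 50N: λ₀ = 117°, k₀ = 0.9996, false easting 500000 m.
Meridian distance M = (N − FN)/k₀ = 4293226.4 m.
Inverse transverse Mercator on WGS84 gives φ = 38.77230005°, λ = 117.01659978°.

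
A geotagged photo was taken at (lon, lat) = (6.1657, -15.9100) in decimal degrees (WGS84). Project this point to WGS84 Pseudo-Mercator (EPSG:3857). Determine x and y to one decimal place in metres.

x 686362.6 m, y -1794302.6 m

Web Mercator is spherical with R = a = 6378137 m.
x = R·λ = 6378137 × 0.107611766 = 686362.584 m.
y = R·ln tan(π/4 + φ/2) = 6378137 × -0.281320800 = -1794302.604 m.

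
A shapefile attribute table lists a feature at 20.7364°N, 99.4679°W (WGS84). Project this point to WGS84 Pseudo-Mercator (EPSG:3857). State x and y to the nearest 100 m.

Web Mercator is spherical with R = a = 6378137 m.
x = R·λ = 6378137 × -1.736042355 = -11072715.978 m.
y = R·ln tan(π/4 + φ/2) = 6378137 × 0.370088431 = 2360474.716 m.

x -11072700 m, y 2360500 m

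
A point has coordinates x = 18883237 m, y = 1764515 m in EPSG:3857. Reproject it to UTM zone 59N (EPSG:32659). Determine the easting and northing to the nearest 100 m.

Web Mercator inverse (R = 6378137 m) → φ = 15.65249978°, λ = 169.63100411°.
UTM 59N forward: E = 353266.497 m, N = 1730970.481 m.

E 353300 m, N 1731000 m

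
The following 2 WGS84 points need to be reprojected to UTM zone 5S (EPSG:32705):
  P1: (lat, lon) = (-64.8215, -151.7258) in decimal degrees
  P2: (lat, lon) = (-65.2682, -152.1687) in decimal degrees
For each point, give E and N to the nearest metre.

UTM zone 5S: λ₀ = -153°, k₀ = 0.9996.
P1 (-64.8215°, -151.7258°) → (560484.501, 2810829.959) m.
P2 (-65.2682°, -152.1687°) → (538806.968, 2761398.814) m.

P1: E 560485 m, N 2810830 m; P2: E 538807 m, N 2761399 m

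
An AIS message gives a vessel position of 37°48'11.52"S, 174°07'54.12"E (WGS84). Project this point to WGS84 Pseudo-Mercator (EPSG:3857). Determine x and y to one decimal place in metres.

x 19384252.2 m, y -4551661.8 m

Web Mercator is spherical with R = a = 6378137 m.
x = R·λ = 6378137 × 3.039171497 = 19384252.175 m.
y = R·ln tan(π/4 + φ/2) = 6378137 × -0.713634993 = -4551661.755 m.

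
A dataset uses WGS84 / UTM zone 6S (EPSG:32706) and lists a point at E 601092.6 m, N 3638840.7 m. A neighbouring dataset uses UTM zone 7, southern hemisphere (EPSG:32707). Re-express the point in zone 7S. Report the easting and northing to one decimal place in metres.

UTM 6S → geographic: φ = -57.38200016°, λ = -145.31849972°.
UTM 7S (λ₀ = -141°) forward: E = 240457.172 m, N = 3631845.629 m.

E 240457.2 m, N 3631845.6 m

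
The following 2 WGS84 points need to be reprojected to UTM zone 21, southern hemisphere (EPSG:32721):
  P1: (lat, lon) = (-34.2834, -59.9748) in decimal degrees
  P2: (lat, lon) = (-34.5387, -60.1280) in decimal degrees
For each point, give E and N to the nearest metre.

UTM zone 21S: λ₀ = -57°, k₀ = 0.9996.
P1 (-34.2834°, -59.9748°) → (226154.028, 6202413.885) m.
P2 (-34.5387°, -60.1280°) → (212920.886, 6173665.843) m.

P1: E 226154 m, N 6202414 m; P2: E 212921 m, N 6173666 m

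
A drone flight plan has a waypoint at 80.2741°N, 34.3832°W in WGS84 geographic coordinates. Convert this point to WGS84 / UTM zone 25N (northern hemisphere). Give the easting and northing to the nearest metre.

Zone 25 central meridian λ₀ = 6×25 − 183 = -33°; Δλ = -1.3832°.
Transverse Mercator on WGS84 with k₀ = 0.9996 gives E = 473915.715 m, N = 8912490.160 m.

E 473916 m, N 8912490 m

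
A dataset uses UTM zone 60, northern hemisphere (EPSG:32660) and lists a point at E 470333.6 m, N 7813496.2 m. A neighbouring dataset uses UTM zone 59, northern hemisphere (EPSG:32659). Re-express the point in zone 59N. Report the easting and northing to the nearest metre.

E 694479 m, N 7821635 m

UTM 60N → geographic: φ = 70.42530039°, λ = 176.20659868°.
UTM 59N (λ₀ = 171°) forward: E = 694479.054 m, N = 7821635.374 m.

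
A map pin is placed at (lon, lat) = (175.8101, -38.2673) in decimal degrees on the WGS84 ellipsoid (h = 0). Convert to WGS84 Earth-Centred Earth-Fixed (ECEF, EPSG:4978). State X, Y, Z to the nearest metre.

WGS84: a = 6378137 m, e² = 0.006694380; N(φ) = a/√(1−e²sin²φ) = 6386341.597 m.
X = (N+h)·cosφ·cosλ = -5000707.307 m; Y = (N+h)·cosφ·sinλ = 366342.731 m; Z = (N(1−e²)+h)·sinφ = -3928781.580 m.

X -5000707 m, Y 366343 m, Z -3928782 m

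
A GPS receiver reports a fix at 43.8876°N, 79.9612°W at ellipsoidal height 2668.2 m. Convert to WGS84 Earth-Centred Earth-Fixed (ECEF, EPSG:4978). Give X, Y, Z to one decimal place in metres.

WGS84: a = 6378137 m, e² = 0.006694380; N(φ) = a/√(1−e²sin²φ) = 6388421.857 m.
X = (N+h)·cosφ·cosλ = 802906.572 m; Y = (N+h)·cosφ·sinλ = -4535546.856 m; Z = (N(1−e²)+h)·sinφ = 4400949.070 m.

X 802906.6 m, Y -4535546.9 m, Z 4400949.1 m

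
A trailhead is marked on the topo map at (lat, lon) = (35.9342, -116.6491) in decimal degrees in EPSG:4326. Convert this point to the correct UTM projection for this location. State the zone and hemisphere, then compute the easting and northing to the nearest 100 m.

Longitude -116.6491° lies in the 6° band [-120°, -114°), giving zone 11; latitude is north of the equator, so 11N.
Zone 11 central meridian λ₀ = 6×11 − 183 = -117°; Δλ = +0.3509°.
Transverse Mercator on WGS84 with k₀ = 0.9996 gives E = 531652.096 m, N = 3976707.193 m.

Zone 11N: E 531700 m, N 3976700 m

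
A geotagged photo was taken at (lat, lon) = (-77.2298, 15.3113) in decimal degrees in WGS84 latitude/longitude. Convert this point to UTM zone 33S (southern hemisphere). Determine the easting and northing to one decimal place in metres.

E 507681.3 m, N 1427562.4 m

Zone 33 central meridian λ₀ = 6×33 − 183 = 15°; Δλ = +0.3113°.
Transverse Mercator on WGS84 with k₀ = 0.9996 gives E = 507681.307 m, N = 1427562.369 m.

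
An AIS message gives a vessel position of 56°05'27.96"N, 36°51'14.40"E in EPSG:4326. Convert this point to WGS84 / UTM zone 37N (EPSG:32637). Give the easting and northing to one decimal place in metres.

E 366485.5 m, N 6218294.4 m

Zone 37 central meridian λ₀ = 6×37 − 183 = 39°; Δλ = -2.1460°.
Transverse Mercator on WGS84 with k₀ = 0.9996 gives E = 366485.4504 m, N = 6218294.369 m.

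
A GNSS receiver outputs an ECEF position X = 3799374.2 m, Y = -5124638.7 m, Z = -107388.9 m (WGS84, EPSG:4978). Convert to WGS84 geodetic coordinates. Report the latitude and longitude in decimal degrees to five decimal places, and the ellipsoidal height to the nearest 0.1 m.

lat -0.97090°, lon -53.44700°, h 2206.0 m

λ = atan2(Y, X) = -53.44699988°; p = √(X²+Y²) = 6379433.1 m.
Bowring's method on WGS84 (a = 6378137 m, b = 6356752.314 m) gives φ = -0.97089992°, h = 2205.952 m.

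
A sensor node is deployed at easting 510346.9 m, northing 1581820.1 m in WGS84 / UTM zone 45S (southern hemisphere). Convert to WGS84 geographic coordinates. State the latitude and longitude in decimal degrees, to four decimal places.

Zone 45S: λ₀ = 87°, k₀ = 0.9996, false easting 500000 m, false northing 10000000 m.
Meridian distance M = (N − FN)/k₀ = -8421548.5 m.
Inverse transverse Mercator on WGS84 gives φ = -75.84729998°, λ = 87.37909952°.

lat -75.8473°, lon 87.3791°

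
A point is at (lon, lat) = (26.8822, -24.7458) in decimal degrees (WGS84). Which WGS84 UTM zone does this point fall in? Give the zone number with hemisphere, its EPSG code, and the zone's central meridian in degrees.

UTM zone = ⌊(λ + 180)/6⌋ + 1; 26.8822° ∈ [24°, 30°) → zone 35.
Hemisphere: S (φ < 0).
Central meridian λ₀ = 6×35 − 183 = 27°.
EPSG code: 32735.

Zone 35S (EPSG:32735), central meridian 27°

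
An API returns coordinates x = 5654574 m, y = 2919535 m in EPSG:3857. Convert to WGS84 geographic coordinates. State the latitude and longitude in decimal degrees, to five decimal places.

lat 25.35600°, lon 50.79590°

R = 6378137 m. λ = x/R = 50.79590249°.
φ = 2·arctan(exp(y/R)) − 90° = 2·arctan(1.58050) − 90° = 25.35600038°.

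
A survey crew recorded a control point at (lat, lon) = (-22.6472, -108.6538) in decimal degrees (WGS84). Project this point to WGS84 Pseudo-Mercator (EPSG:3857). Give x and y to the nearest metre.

x -12095286 m, y -2589409 m

Web Mercator is spherical with R = a = 6378137 m.
x = R·λ = 6378137 × -1.896366555 = -12095285.689 m.
y = R·ln tan(π/4 + φ/2) = 6378137 × -0.405982003 = -2589408.837 m.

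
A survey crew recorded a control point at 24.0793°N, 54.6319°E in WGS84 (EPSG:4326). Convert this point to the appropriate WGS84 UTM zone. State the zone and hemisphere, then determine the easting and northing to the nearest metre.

Zone 40N: E 259240 m, N 2665037 m

Longitude 54.6319° lies in the 6° band [54°, 60°), giving zone 40; latitude is north of the equator, so 40N.
Zone 40 central meridian λ₀ = 6×40 − 183 = 57°; Δλ = -2.3681°.
Transverse Mercator on WGS84 with k₀ = 0.9996 gives E = 259239.785 m, N = 2665036.964 m.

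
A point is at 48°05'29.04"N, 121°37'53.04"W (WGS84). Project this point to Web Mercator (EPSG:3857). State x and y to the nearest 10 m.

Web Mercator is spherical with R = a = 6378137 m.
x = R·λ = 6378137 × -2.122868404 = -13539945.512 m.
y = R·ln tan(π/4 + φ/2) = 6378137 × 0.959853015 = 6122074.030 m.

x -13539950 m, y 6122070 m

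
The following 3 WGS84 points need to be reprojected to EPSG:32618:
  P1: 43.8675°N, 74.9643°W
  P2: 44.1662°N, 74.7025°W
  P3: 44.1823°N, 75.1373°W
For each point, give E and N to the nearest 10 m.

UTM zone 18N: λ₀ = -75°, k₀ = 0.9996.
P1 (43.8675°, -74.9643°) → (502868.578, 4857157.148) m.
P2 (44.1662°, -74.7025°) → (523785.119, 4890375.603) m.
P3 (44.1823°, -75.1373°) → (489025.855, 4892129.989) m.

P1: E 502870 m, N 4857160 m; P2: E 523790 m, N 4890380 m; P3: E 489030 m, N 4892130 m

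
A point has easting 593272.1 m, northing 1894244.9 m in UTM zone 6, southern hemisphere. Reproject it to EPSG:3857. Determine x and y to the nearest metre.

Unproject from UTM 6S (λ₀ = -147°) → φ = -73.02730041°, λ = -144.13639889°.
Web Mercator (R = 6378137 m): x = -16045190.529 m, y = -12133880.561 m.

x -16045191 m, y -12133881 m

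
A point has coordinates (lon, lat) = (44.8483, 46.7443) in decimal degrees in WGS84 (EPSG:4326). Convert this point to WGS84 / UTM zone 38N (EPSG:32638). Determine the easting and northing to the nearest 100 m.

E 488400 m, N 5176800 m

Zone 38 central meridian λ₀ = 6×38 − 183 = 45°; Δλ = -0.1517°.
Transverse Mercator on WGS84 with k₀ = 0.9996 gives E = 488412.015 m, N = 5176760.907 m.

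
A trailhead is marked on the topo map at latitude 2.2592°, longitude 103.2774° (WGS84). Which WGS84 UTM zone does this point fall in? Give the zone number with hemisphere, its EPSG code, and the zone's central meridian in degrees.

UTM zone = ⌊(λ + 180)/6⌋ + 1; 103.2774° ∈ [102°, 108°) → zone 48.
Hemisphere: N (φ ≥ 0).
Central meridian λ₀ = 6×48 − 183 = 105°.
EPSG code: 32648.

Zone 48N (EPSG:32648), central meridian 105°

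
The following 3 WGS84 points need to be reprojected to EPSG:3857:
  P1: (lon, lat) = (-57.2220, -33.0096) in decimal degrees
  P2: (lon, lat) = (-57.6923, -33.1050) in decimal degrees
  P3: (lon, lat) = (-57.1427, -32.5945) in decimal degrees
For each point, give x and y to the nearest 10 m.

Web Mercator: x = R·λ, y = R·ln tan(π/4+φ/2), R = 6378137 m.
P1 (-33.0096°, -57.2220°) → (-6369923.902, -3896578.272) m.
P2 (-33.1050°, -57.6923°) → (-6422277.459, -3909249.265) m.
P3 (-32.5945°, -57.1427°) → (-6361096.267, -3841603.484) m.

P1: x -6369920 m, y -3896580 m; P2: x -6422280 m, y -3909250 m; P3: x -6361100 m, y -3841600 m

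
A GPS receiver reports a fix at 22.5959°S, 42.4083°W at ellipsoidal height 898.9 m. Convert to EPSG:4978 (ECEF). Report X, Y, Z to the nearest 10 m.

X 4350610 m, Y -3973810 m, Z -2435810 m

WGS84: a = 6378137 m, e² = 0.006694380; N(φ) = a/√(1−e²sin²φ) = 6381291.112 m.
X = (N+h)·cosφ·cosλ = 4350608.932 m; Y = (N+h)·cosφ·sinλ = -3973807.755 m; Z = (N(1−e²)+h)·sinφ = -2435810.326 m.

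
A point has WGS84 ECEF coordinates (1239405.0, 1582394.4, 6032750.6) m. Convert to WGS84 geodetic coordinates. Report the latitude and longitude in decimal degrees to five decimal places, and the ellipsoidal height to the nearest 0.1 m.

λ = atan2(Y, X) = 51.93029872°; p = √(X²+Y²) = 2009999.2 m.
Bowring's method on WGS84 (a = 6378137 m, b = 6356752.314 m) gives φ = 71.68799986°, h = -92.007 m.

lat 71.68800°, lon 51.93030°, h -92.0 m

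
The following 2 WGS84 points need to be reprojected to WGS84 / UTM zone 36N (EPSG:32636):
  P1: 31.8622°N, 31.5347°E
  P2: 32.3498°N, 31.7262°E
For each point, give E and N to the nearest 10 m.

P1: E 361380 m, N 3526100 m; P2: E 380140 m, N 3579920 m

UTM zone 36N: λ₀ = 33°, k₀ = 0.9996.
P1 (31.8622°, 31.5347°) → (361381.244, 3526097.580) m.
P2 (32.3498°, 31.7262°) → (380137.558, 3579922.473) m.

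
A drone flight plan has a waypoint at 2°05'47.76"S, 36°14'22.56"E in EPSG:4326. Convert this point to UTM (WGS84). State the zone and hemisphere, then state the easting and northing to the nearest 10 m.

Zone 37S: E 192920 m, N 9767990 m

Longitude 36.2396° lies in the 6° band [36°, 42°), giving zone 37; latitude is south of the equator, so 37S.
Zone 37 central meridian λ₀ = 6×37 − 183 = 39°; Δλ = -2.7604°.
Transverse Mercator on WGS84 with k₀ = 0.9996 gives E = 192921.544 m, N = 9767990.884 m.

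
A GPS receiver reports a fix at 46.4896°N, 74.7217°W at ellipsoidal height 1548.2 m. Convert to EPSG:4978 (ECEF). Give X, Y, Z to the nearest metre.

X 1159454 m, Y -4244566 m, Z 4604007 m

WGS84: a = 6378137 m, e² = 0.006694380; N(φ) = a/√(1−e²sin²φ) = 6389395.946 m.
X = (N+h)·cosφ·cosλ = 1159454.260 m; Y = (N+h)·cosφ·sinλ = -4244566.385 m; Z = (N(1−e²)+h)·sinφ = 4604007.365 m.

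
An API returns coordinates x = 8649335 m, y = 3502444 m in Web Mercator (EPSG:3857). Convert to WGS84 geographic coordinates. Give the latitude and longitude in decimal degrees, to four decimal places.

lat 29.9914°, lon 77.6983°

R = 6378137 m. λ = x/R = 77.69829828°.
φ = 2·arctan(exp(y/R)) − 90° = 2·arctan(1.73175) − 90° = 29.99139656°.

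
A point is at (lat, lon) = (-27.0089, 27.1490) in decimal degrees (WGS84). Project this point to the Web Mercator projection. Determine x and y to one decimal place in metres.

Web Mercator is spherical with R = a = 6378137 m.
x = R·λ = 6378137 × 0.473839439 = 3022212.856 m.
y = R·ln tan(π/4 + φ/2) = 6378137 × -0.489889717 = -3124583.731 m.

x 3022212.9 m, y -3124583.7 m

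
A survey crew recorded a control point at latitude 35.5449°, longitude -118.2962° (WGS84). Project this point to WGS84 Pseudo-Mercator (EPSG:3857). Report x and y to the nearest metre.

Web Mercator is spherical with R = a = 6378137 m.
x = R·λ = 6378137 × -2.064658183 = -13168672.747 m.
y = R·ln tan(π/4 + φ/2) = 6378137 × 0.664485516 = 4238179.659 m.

x -13168673 m, y 4238180 m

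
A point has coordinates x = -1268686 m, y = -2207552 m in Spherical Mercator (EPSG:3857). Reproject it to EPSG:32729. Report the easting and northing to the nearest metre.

Web Mercator inverse (R = 6378137 m) → φ = -19.44630311°, λ = -11.39680025°.
UTM 29S forward: E = 248359.684 m, N = 7848035.896 m.

E 248360 m, N 7848036 m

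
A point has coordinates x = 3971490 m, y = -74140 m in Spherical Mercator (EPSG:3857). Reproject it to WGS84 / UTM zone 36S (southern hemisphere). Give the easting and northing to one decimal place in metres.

E 797916.7 m, N 9926306.5 m

Web Mercator inverse (R = 6378137 m) → φ = -0.66599595°, λ = 35.67650168°.
UTM 36S forward: E = 797916.712 m, N = 9926306.477 m.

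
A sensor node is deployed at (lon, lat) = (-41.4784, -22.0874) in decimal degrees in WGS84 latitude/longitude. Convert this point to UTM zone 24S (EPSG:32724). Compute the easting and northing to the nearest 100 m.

Zone 24 central meridian λ₀ = 6×24 − 183 = -39°; Δλ = -2.4784°.
Transverse Mercator on WGS84 with k₀ = 0.9996 gives E = 244276.922 m, N = 7555418.445 m.

E 244300 m, N 7555400 m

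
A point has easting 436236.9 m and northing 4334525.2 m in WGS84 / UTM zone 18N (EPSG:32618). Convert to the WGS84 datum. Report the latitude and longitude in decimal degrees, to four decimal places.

Zone 18N: λ₀ = -75°, k₀ = 0.9996, false easting 500000 m.
Meridian distance M = (N − FN)/k₀ = 4336259.7 m.
Inverse transverse Mercator on WGS84 gives φ = 39.15760020°, λ = -75.73800038°.

lat 39.1576°, lon -75.7380°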